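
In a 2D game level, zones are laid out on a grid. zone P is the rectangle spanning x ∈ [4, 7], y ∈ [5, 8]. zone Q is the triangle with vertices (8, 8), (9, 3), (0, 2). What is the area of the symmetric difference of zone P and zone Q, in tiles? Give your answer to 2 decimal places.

|zone P| = 9, |zone Q| = 23, |zone P∩zone Q| = 3.375.
|zone P △ zone Q| = |zone P| + |zone Q| − 2·|zone P∩zone Q| = 9 + 23 − 6.75 = 25.25.

25.25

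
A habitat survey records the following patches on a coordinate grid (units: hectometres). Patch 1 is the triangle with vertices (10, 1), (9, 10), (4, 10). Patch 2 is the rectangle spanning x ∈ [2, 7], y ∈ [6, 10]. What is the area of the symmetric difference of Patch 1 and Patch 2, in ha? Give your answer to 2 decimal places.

29.17

|Patch 1| = 22.5, |Patch 2| = 20, |Patch 1∩Patch 2| = 6.6667.
|Patch 1 △ Patch 2| = |Patch 1| + |Patch 2| − 2·|Patch 1∩Patch 2| = 22.5 + 20 − 13.3333 = 29.17.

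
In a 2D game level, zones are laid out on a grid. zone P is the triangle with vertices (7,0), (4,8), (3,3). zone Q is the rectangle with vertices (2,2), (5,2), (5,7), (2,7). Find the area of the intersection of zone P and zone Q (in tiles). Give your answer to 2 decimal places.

7.21

The intersection is the polygon with vertices (5,5.333), (5,2), (4.333,2), (3,3), (3.8,7), (4.375,7).
By the shoelace formula its area is 7.21.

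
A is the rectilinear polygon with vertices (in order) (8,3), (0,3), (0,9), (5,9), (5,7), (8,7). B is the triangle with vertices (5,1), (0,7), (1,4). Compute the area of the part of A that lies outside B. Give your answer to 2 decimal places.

|A| = 42, |A∩B| = 3.5.
|A ∖ B| = |A| − |A∩B| = 42 − 3.5 = 38.50.

38.50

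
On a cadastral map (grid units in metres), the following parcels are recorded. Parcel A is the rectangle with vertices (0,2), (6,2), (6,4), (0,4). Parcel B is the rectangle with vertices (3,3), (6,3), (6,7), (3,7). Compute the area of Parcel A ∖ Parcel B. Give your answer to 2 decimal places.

9.00

|Parcel A∩Parcel B|: x∈[3,6], y∈[3,4] → 3·1 = 3.
|Parcel A| = 12.
|Parcel A ∖ Parcel B| = |Parcel A| − |Parcel A∩Parcel B| = 12 − 3 = 9.00.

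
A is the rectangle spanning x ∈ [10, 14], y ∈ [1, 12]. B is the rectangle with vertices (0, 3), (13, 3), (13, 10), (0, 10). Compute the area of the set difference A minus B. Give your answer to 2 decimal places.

|A∩B|: x∈[10,13], y∈[3,10] → 3·7 = 21.
|A| = 44.
|A ∖ B| = |A| − |A∩B| = 44 − 21 = 23.00.

23.00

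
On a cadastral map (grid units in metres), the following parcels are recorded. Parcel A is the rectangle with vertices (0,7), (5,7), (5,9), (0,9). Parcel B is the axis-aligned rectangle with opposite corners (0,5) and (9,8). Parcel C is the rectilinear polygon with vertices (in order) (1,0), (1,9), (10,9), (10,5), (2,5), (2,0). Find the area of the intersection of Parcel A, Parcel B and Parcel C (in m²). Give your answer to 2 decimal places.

4.00

The intersection is the polygon with vertices (1,7), (1,8), (5,8), (5,7).
By the shoelace formula its area is 4.00.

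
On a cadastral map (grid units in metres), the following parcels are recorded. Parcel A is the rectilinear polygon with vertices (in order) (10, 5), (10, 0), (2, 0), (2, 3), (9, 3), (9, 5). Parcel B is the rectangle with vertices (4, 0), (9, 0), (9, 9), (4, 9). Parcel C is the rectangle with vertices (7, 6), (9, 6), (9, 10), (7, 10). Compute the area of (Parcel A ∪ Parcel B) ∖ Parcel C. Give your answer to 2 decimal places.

50.00

|Parcel A ∪ Parcel B| = 56.
|(Parcel A ∪ Parcel B) ∩ Parcel C| = 6.
|(Parcel A ∪ Parcel B) ∖ Parcel C| = 56 − 6 = 50.00.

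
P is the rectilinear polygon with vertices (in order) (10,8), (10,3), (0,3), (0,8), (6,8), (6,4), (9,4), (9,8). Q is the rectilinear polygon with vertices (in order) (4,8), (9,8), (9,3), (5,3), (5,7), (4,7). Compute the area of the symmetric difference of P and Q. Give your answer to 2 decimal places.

41.00

|P| = 38, |Q| = 21, |P∩Q| = 9.
|P △ Q| = |P| + |Q| − 2·|P∩Q| = 38 + 21 − 18 = 41.00.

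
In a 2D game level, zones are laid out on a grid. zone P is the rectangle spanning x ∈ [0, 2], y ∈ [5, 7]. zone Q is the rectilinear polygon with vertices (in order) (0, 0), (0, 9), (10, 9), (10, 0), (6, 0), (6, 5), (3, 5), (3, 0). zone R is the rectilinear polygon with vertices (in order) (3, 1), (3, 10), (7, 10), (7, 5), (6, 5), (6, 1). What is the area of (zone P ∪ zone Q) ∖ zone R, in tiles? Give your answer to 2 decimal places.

59.00

|zone P ∪ zone Q| = 75.
|(zone P ∪ zone Q) ∩ zone R| = 16.
|(zone P ∪ zone Q) ∖ zone R| = 75 − 16 = 59.00.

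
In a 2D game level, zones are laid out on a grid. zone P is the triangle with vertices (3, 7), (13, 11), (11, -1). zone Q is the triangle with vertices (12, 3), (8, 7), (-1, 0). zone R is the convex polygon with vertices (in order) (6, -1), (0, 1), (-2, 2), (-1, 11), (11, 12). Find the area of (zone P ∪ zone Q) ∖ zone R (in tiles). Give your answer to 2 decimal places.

35.05

|zone P ∪ zone Q| = 71.186.
|(zone P ∪ zone Q) ∩ zone R| = 36.132.
|(zone P ∪ zone Q) ∖ zone R| = 71.186 − 36.132 = 35.05.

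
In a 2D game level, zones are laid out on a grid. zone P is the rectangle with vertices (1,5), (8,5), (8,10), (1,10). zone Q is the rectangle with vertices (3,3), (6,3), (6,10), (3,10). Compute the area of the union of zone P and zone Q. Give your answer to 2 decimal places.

41.00

By inclusion–exclusion:
Individual areas: |zone P| = 35, |zone Q| = 21.
|zone P∩zone Q|: x∈[3,6], y∈[5,10] → 3·5 = 15.
|zone P ∪ zone Q| = 56 − 15 = 41.00.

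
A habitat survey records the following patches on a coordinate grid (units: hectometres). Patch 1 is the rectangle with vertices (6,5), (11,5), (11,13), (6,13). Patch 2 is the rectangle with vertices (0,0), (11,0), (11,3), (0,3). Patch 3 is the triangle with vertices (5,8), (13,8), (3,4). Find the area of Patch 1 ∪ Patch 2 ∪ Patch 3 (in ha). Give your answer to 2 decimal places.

80.00

By inclusion–exclusion:
Individual areas: |Patch 1| = 40, |Patch 2| = 33, |Patch 3| = 16.
|Patch 1∩Patch 2| = 0 (no overlap).
|Patch 1∩Patch 3| = 9.
|Patch 2∩Patch 3| = 0.
|Patch 1∩Patch 2∩Patch 3| = 0.
|Patch 1 ∪ Patch 2 ∪ Patch 3| = 89 − 9 + 0 = 80.00.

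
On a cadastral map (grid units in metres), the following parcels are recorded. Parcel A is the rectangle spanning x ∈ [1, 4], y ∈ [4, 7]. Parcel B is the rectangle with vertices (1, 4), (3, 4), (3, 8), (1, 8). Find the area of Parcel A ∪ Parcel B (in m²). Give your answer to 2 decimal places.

11.00

By inclusion–exclusion:
Individual areas: |Parcel A| = 9, |Parcel B| = 8.
|Parcel A∩Parcel B|: x∈[1,3], y∈[4,7] → 2·3 = 6.
|Parcel A ∪ Parcel B| = 17 − 6 = 11.00.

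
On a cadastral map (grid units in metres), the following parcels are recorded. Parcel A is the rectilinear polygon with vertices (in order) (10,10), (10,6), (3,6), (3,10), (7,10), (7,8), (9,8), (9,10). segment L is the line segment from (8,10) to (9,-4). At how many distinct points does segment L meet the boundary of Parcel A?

2

The segment meets the boundary at (8.286,6), (8.143,8).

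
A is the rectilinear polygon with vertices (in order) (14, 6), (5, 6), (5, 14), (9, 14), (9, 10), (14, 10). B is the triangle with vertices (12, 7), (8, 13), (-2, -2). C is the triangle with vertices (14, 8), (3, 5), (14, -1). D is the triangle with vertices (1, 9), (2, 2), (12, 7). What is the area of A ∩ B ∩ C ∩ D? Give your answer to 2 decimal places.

The intersection is the polygon with vertices (6.667,6), (11,7.182), (12,7), (10,6).
By the shoelace formula its area is 2.65.

2.65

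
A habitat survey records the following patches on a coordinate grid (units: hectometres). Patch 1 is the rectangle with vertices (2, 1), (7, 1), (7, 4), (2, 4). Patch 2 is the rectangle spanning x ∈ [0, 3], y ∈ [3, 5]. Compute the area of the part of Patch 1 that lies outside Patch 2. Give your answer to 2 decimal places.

14.00

|Patch 1∩Patch 2|: x∈[2,3], y∈[3,4] → 1·1 = 1.
|Patch 1| = 15.
|Patch 1 ∖ Patch 2| = |Patch 1| − |Patch 1∩Patch 2| = 15 − 1 = 14.00.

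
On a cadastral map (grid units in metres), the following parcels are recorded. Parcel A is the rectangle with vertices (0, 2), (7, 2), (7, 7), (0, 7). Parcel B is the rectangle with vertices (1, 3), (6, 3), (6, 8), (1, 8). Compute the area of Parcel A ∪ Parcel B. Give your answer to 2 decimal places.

By inclusion–exclusion:
Individual areas: |Parcel A| = 35, |Parcel B| = 25.
|Parcel A∩Parcel B|: x∈[1,6], y∈[3,7] → 5·4 = 20.
|Parcel A ∪ Parcel B| = 60 − 20 = 40.00.

40.00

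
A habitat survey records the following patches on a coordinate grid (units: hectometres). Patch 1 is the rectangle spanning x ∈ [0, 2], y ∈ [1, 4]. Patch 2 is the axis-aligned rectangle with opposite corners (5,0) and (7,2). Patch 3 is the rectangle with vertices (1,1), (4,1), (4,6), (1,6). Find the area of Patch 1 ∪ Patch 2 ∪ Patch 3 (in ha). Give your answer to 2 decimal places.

22.00

By inclusion–exclusion:
Individual areas: |Patch 1| = 6, |Patch 2| = 4, |Patch 3| = 15.
|Patch 1∩Patch 2| = 0 (no overlap).
|Patch 1∩Patch 3|: x∈[1,2], y∈[1,4] → 1·3 = 3.
|Patch 2∩Patch 3| = 0 (no overlap).
|Patch 1∩Patch 2∩Patch 3| = 0.
|Patch 1 ∪ Patch 2 ∪ Patch 3| = 25 − 3 + 0 = 22.00.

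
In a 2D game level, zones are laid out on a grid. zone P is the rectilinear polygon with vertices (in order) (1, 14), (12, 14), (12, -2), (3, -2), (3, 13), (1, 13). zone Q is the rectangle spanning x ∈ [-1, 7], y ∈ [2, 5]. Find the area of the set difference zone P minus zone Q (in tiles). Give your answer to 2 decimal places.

134.00

|zone P| = 146, |zone P∩zone Q| = 12.
|zone P ∖ zone Q| = |zone P| − |zone P∩zone Q| = 146 − 12 = 134.00.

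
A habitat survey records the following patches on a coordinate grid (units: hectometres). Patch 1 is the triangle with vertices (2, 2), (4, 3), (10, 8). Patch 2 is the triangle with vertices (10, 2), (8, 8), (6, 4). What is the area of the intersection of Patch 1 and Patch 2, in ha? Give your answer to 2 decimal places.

0.35

The intersection is the polygon with vertices (6.571,5.143), (6.8,5.6), (8.4,6.8), (8.435,6.696).
By the shoelace formula its area is 0.35.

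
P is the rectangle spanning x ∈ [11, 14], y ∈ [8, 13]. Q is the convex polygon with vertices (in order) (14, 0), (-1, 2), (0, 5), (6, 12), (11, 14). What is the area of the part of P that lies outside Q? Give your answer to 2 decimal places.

|P| = 15, |P∩Q| = 3.75.
|P ∖ Q| = |P| − |P∩Q| = 15 − 3.75 = 11.25.

11.25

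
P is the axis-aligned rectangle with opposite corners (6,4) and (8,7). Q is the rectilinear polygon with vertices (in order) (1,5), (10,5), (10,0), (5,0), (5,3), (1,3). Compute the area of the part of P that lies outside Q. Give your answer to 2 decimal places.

|P| = 6, |P∩Q| = 2.
|P ∖ Q| = |P| − |P∩Q| = 6 − 2 = 4.00.

4.00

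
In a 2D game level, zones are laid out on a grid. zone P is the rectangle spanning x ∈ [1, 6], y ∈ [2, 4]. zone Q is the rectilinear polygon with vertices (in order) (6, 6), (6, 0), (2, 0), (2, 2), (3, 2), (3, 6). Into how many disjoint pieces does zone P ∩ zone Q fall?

1

zone P ∩ zone Q is a single connected region.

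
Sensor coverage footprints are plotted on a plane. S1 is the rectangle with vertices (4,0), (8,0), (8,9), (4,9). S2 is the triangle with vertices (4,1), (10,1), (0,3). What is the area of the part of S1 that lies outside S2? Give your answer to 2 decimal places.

32.80

|S1| = 36, |S1∩S2| = 3.2.
|S1 ∖ S2| = |S1| − |S1∩S2| = 36 − 3.2 = 32.80.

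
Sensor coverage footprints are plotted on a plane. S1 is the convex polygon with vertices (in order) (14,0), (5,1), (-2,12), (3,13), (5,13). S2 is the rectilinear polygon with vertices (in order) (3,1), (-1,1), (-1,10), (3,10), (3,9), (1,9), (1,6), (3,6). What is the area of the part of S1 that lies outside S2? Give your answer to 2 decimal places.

|S1| = 97, |S1∩S2| = 5.4416.
|S1 ∖ S2| = |S1| − |S1∩S2| = 97 − 5.4416 = 91.56.

91.56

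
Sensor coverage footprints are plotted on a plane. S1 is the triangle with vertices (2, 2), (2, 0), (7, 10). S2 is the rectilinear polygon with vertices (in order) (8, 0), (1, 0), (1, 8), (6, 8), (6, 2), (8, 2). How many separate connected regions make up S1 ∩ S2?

S1 ∩ S2 is a single connected region.

1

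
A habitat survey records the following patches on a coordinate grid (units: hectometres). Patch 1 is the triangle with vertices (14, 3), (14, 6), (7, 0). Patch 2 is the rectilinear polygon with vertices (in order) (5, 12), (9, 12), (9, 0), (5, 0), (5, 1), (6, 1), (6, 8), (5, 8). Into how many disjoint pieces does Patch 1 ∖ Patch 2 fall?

1

Patch 1 ∖ Patch 2 is a single connected region.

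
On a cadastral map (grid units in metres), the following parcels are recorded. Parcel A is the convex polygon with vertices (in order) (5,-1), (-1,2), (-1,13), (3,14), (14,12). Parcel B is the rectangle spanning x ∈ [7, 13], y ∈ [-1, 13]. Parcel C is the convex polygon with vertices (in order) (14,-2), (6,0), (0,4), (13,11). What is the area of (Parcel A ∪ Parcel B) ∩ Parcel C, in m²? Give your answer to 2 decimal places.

89.17

|Parcel A ∪ Parcel B| = 189.6742.
|(Parcel A ∪ Parcel B) ∩ Parcel C| = 89.17.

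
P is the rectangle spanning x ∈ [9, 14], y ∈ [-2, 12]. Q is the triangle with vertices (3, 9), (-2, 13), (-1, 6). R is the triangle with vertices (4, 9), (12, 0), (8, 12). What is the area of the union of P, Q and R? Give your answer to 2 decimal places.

107.06

By inclusion–exclusion:
Individual areas: |P| = 70, |Q| = 15.5, |R| = 30.
|P∩Q| = 0.
|P∩R| = 8.4375.
|Q∩R| = 0.
|P∩Q∩R| = 0.
|P ∪ Q ∪ R| = 115.5 − 8.4375 + 0 = 107.06.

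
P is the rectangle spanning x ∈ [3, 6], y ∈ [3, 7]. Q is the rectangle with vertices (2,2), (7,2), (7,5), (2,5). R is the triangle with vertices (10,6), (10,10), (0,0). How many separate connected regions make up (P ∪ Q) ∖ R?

2

(P ∪ Q) ∖ R splits into 2 disjoint pieces (area 10, area 4.0333).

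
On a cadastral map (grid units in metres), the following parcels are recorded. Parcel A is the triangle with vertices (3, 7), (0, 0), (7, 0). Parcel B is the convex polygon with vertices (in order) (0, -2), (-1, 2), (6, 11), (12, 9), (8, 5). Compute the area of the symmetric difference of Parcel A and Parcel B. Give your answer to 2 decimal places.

|Parcel A| = 24.5, |Parcel B| = 65.5, |Parcel A∩Parcel B| = 18.0179.
|Parcel A △ Parcel B| = |Parcel A| + |Parcel B| − 2·|Parcel A∩Parcel B| = 24.5 + 65.5 − 36.0357 = 53.96.

53.96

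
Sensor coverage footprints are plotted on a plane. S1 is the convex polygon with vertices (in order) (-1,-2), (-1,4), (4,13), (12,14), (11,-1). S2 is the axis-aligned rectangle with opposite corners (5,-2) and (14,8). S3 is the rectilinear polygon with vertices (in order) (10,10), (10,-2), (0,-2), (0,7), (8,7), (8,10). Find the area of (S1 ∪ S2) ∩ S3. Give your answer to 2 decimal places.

|S1 ∪ S2| = 193.8.
|(S1 ∪ S2) ∩ S3| = 94.14.

94.14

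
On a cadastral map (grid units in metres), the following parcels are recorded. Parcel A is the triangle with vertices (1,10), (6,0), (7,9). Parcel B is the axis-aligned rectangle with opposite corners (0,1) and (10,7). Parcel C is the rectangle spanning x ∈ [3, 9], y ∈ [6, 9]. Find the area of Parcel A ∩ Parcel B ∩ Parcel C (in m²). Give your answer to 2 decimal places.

The intersection is the polygon with vertices (6.778,7), (6.667,6), (3,6), (3,7).
By the shoelace formula its area is 3.72.

3.72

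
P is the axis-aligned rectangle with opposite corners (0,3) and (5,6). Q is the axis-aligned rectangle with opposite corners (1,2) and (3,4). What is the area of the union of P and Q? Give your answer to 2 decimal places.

17.00

By inclusion–exclusion:
Individual areas: |P| = 15, |Q| = 4.
|P∩Q|: x∈[1,3], y∈[3,4] → 2·1 = 2.
|P ∪ Q| = 19 − 2 = 17.00.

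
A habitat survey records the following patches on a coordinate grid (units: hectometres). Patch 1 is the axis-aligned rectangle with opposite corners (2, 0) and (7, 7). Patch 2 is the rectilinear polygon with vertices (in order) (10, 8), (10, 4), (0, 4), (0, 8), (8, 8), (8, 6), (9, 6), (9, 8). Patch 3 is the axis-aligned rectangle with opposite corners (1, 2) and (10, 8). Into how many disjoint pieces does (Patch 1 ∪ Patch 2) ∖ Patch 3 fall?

(Patch 1 ∪ Patch 2) ∖ Patch 3 splits into 2 disjoint pieces (area 10, area 4).

2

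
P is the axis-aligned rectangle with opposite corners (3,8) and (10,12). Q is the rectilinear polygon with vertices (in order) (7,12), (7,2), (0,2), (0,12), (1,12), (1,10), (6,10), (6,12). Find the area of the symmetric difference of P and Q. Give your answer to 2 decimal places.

68.00

|P| = 28, |Q| = 60, |P∩Q| = 10.
|P △ Q| = |P| + |Q| − 2·|P∩Q| = 28 + 60 − 20 = 68.00.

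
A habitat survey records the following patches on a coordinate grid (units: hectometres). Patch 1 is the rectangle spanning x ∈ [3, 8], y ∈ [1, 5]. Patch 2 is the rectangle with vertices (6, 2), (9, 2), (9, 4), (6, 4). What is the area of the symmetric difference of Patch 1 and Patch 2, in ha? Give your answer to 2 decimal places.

|Patch 1∩Patch 2|: x∈[6,8], y∈[2,4] → 2·2 = 4.
|Patch 1 △ Patch 2| = |Patch 1| + |Patch 2| − 2·|Patch 1∩Patch 2| = 20 + 6 − 8 = 18.00.

18.00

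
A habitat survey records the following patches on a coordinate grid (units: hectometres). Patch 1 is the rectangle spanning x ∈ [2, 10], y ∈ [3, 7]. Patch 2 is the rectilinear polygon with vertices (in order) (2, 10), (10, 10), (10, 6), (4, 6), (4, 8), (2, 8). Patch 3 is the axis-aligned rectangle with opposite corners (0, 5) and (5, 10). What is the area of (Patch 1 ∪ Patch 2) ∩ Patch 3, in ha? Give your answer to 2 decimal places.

The region (Patch 1 ∪ Patch 2) ∩ Patch 3 is the polygon with vertices (2,7), (4,7), (4,8), (2,8), (2,10), (5,10), (5,5), (2,5).
By the shoelace formula its area is 13.00.

13.00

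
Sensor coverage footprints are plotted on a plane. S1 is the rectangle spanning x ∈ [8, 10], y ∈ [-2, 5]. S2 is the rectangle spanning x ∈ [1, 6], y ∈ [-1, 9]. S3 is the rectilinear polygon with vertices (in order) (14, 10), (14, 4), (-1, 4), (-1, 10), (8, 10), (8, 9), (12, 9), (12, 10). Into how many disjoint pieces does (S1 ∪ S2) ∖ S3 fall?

2

(S1 ∪ S2) ∖ S3 splits into 2 disjoint pieces (area 12, area 25).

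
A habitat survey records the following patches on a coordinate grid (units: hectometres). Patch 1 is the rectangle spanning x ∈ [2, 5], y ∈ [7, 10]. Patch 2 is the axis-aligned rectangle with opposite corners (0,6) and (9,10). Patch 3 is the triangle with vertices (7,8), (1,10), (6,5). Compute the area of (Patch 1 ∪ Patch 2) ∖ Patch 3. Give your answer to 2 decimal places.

26.67

|Patch 1 ∪ Patch 2| = 36.
|(Patch 1 ∪ Patch 2) ∩ Patch 3| = 9.3333.
|(Patch 1 ∪ Patch 2) ∖ Patch 3| = 36 − 9.3333 = 26.67.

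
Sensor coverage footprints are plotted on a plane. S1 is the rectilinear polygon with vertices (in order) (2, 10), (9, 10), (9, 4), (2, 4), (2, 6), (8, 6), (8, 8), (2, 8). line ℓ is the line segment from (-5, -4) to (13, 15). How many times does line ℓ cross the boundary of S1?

4

The segment meets the boundary at (8.263,10), (4.474,6), (2.579,4), (6.368,8).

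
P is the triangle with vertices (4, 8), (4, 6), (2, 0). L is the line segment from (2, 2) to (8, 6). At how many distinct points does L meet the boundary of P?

The segment meets the boundary at (2.857,2.571), (2.6,2.4).

2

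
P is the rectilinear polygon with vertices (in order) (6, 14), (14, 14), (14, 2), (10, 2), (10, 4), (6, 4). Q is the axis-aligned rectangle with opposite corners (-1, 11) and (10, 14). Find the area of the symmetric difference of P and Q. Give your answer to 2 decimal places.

|P| = 88, |Q| = 33, |P∩Q| = 12.
|P △ Q| = |P| + |Q| − 2·|P∩Q| = 88 + 33 − 24 = 97.00.

97.00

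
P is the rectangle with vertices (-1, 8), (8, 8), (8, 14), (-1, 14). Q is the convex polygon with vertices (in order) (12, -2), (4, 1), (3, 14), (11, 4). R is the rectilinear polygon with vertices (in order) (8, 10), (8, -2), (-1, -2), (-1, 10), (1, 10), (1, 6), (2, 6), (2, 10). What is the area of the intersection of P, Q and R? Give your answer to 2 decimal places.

The intersection is the polygon with vertices (3.308,10), (6.2,10), (7.8,8), (3.462,8).
By the shoelace formula its area is 7.23.

7.23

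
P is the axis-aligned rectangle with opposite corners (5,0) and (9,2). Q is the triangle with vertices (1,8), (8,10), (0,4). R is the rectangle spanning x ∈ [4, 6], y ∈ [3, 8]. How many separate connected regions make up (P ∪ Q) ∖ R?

2

(P ∪ Q) ∖ R splits into 2 disjoint pieces (area 8, area 12.3333).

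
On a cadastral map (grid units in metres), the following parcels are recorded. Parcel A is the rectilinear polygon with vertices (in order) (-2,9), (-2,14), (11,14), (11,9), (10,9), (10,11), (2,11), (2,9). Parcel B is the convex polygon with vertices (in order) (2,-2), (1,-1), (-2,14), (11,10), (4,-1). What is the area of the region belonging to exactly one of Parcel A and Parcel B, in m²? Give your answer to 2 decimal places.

116.58

|Parcel A| = 49, |Parcel B| = 109.5, |Parcel A∩Parcel B| = 20.9607.
|Parcel A △ Parcel B| = |Parcel A| + |Parcel B| − 2·|Parcel A∩Parcel B| = 49 + 109.5 − 41.9213 = 116.58.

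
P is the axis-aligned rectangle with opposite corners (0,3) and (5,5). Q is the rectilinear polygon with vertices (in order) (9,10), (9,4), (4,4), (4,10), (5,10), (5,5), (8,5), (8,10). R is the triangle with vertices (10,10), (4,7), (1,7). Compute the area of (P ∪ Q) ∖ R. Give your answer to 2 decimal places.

|P ∪ Q| = 24.
|(P ∪ Q) ∩ R| = 1.1667.
|(P ∪ Q) ∖ R| = 24 − 1.1667 = 22.83.

22.83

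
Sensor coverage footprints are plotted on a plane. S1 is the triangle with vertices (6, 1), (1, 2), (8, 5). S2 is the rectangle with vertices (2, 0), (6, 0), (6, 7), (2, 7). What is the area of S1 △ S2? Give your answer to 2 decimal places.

|S1| = 11, |S2| = 28, |S1∩S2| = 7.5429.
|S1 △ S2| = |S1| + |S2| − 2·|S1∩S2| = 11 + 28 − 15.0857 = 23.91.

23.91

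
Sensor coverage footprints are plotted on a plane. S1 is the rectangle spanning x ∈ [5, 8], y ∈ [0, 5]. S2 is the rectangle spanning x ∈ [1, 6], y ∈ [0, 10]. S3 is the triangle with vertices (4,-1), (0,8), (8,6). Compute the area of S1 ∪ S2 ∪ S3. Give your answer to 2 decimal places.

By inclusion–exclusion:
Individual areas: |S1| = 15, |S2| = 50, |S3| = 32.
|S1∩S2|: x∈[5,6], y∈[0,5] → 1·5 = 5.
|S1∩S3| = 5.1607.
|S2∩S3| = 26.4921.
|S1∩S2∩S3| = 3.375.
|S1 ∪ S2 ∪ S3| = 97 − 36.6528 + 3.375 = 63.72.

63.72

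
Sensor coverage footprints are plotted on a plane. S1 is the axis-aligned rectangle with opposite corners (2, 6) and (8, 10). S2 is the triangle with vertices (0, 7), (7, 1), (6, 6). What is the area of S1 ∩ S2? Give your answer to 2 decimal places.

The intersection is the polygon with vertices (2,6), (2,6.667), (6,6).
By the shoelace formula its area is 1.33.

1.33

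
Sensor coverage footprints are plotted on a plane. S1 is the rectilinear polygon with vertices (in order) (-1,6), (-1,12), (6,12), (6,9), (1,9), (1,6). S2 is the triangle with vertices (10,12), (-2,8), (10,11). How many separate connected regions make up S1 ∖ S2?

3

S1 ∖ S2 splits into 3 disjoint pieces (area 5, area 17.5, area 2).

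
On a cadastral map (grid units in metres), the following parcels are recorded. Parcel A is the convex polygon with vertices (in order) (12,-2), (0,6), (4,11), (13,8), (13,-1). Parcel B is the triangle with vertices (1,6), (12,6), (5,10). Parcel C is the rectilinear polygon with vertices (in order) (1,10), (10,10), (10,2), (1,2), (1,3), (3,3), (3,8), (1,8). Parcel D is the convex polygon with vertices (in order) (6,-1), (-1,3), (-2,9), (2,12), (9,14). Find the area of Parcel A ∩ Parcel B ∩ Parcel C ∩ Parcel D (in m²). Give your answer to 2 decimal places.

14.57

The intersection is the polygon with vertices (3,6), (3,8), (5,10), (7.872,8.359), (7.4,6).
By the shoelace formula its area is 14.57.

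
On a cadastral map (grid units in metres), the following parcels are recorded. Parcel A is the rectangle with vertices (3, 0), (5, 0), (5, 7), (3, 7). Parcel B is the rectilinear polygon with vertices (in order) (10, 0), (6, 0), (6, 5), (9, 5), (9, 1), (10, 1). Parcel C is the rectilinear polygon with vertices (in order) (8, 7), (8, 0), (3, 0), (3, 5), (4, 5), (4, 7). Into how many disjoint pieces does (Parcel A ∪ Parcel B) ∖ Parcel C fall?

2

(Parcel A ∪ Parcel B) ∖ Parcel C splits into 2 disjoint pieces (area 2, area 6).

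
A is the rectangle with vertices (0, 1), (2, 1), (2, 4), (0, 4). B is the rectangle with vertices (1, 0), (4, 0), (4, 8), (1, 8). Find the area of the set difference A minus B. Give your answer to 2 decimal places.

|A∩B|: x∈[1,2], y∈[1,4] → 1·3 = 3.
|A| = 6.
|A ∖ B| = |A| − |A∩B| = 6 − 3 = 3.00.

3.00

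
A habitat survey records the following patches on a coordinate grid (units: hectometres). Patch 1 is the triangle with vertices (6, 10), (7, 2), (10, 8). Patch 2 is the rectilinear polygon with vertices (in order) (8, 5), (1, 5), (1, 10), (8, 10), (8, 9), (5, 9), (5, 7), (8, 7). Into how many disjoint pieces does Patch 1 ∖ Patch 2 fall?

Patch 1 ∖ Patch 2 is a single connected region.

1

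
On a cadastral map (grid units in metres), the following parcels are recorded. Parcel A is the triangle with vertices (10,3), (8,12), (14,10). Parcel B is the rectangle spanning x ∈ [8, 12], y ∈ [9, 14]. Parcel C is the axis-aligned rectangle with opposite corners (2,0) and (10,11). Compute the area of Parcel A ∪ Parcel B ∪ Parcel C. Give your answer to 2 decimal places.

By inclusion–exclusion:
Individual areas: |Parcel A| = 25, |Parcel B| = 20, |Parcel C| = 88.
|Parcel A∩Parcel B| = 8.3333.
|Parcel A∩Parcel C| = 7.1111.
|Parcel B∩Parcel C|: x∈[8,10], y∈[9,11] → 2·2 = 4.
|Parcel A∩Parcel B∩Parcel C| = 3.1111.
|Parcel A ∪ Parcel B ∪ Parcel C| = 133 − 19.4444 + 3.1111 = 116.67.

116.67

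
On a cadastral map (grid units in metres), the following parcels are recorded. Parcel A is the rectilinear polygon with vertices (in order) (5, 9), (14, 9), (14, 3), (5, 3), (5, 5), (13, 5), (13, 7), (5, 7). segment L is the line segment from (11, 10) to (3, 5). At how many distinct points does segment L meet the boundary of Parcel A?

The segment meets the boundary at (6.2,7), (9.4,9).

2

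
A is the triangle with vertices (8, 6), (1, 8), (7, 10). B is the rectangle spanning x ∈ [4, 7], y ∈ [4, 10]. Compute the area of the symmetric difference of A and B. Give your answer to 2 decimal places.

|A| = 13, |B| = 18, |A∩B| = 8.3571.
|A △ B| = |A| + |B| − 2·|A∩B| = 13 + 18 − 16.7143 = 14.29.

14.29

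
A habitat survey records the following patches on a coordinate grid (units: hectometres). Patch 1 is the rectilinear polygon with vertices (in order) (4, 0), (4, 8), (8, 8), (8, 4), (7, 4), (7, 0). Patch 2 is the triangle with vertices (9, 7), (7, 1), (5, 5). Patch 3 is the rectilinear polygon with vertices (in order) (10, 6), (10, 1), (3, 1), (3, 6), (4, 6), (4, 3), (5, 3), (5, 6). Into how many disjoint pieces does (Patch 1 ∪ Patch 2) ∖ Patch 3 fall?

(Patch 1 ∪ Patch 2) ∖ Patch 3 splits into 2 disjoint pieces (area 11.5833, area 3).

2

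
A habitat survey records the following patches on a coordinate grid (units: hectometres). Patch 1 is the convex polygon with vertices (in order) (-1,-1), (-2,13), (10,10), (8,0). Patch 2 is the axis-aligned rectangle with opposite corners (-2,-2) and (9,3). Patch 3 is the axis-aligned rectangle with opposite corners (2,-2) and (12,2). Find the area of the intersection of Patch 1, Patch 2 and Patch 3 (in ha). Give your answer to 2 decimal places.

The intersection is the polygon with vertices (8,0), (2,-0.667), (2,2), (8.4,2).
By the shoelace formula its area is 14.40.

14.40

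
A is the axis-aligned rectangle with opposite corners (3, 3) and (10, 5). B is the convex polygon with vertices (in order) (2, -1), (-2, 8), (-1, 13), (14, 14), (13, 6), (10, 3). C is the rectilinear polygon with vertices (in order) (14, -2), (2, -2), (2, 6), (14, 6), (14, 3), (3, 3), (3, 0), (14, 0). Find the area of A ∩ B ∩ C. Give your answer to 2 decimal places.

14.00

The intersection is the polygon with vertices (3,5), (10,5), (10,3), (3,3).
By the shoelace formula its area is 14.00.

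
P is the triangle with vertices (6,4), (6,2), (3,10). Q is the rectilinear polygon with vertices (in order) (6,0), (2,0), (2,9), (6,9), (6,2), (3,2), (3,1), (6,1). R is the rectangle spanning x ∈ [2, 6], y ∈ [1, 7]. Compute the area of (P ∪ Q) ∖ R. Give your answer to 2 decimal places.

12.06

|P ∪ Q| = 33.0625.
|(P ∪ Q) ∩ R| = 21.
|(P ∪ Q) ∖ R| = 33.0625 − 21 = 12.06.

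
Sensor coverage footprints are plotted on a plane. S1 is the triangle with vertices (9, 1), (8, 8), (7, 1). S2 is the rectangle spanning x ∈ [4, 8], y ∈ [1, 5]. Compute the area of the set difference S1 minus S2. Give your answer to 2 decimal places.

4.14

|S1| = 7, |S1∩S2| = 2.8571.
|S1 ∖ S2| = |S1| − |S1∩S2| = 7 − 2.8571 = 4.14.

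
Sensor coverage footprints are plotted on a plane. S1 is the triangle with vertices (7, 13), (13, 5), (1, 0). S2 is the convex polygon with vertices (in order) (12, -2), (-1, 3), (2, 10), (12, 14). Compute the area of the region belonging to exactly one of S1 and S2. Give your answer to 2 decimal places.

|S1| = 63, |S2| = 133, |S1∩S2| = 59.4235.
|S1 △ S2| = |S1| + |S2| − 2·|S1∩S2| = 63 + 133 − 118.8471 = 77.15.

77.15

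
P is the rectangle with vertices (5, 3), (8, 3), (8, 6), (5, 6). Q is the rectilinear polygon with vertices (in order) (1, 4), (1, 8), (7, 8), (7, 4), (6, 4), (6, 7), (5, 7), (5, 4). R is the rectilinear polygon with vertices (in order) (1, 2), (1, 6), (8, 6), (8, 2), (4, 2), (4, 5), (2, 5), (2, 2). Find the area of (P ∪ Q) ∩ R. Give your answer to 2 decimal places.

15.00

|P ∪ Q| = 28.
|(P ∪ Q) ∩ R| = 15.00.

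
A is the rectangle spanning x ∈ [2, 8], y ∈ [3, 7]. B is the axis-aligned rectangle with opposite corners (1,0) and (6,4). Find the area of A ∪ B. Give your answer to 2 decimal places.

40.00

By inclusion–exclusion:
Individual areas: |A| = 24, |B| = 20.
|A∩B|: x∈[2,6], y∈[3,4] → 4·1 = 4.
|A ∪ B| = 44 − 4 = 40.00.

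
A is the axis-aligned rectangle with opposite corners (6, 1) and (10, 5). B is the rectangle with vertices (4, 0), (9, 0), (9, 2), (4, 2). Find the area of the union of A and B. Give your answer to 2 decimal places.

23.00

By inclusion–exclusion:
Individual areas: |A| = 16, |B| = 10.
|A∩B|: x∈[6,9], y∈[1,2] → 3·1 = 3.
|A ∪ B| = 26 − 3 = 23.00.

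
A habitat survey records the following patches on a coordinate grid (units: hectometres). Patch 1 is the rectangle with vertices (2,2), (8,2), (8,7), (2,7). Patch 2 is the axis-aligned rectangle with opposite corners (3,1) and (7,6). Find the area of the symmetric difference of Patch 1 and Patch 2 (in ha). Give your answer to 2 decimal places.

18.00

|Patch 1∩Patch 2|: x∈[3,7], y∈[2,6] → 4·4 = 16.
|Patch 1 △ Patch 2| = |Patch 1| + |Patch 2| − 2·|Patch 1∩Patch 2| = 30 + 20 − 32 = 18.00.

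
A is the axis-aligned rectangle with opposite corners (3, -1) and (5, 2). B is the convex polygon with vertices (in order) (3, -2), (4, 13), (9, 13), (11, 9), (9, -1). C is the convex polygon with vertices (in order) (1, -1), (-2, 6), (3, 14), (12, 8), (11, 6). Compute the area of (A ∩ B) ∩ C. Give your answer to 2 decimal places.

1.47

The region (A ∩ B) ∩ C is the polygon with vertices (5,1.8), (3.168,0.517), (3.267,2), (5,2).
By the shoelace formula its area is 1.47.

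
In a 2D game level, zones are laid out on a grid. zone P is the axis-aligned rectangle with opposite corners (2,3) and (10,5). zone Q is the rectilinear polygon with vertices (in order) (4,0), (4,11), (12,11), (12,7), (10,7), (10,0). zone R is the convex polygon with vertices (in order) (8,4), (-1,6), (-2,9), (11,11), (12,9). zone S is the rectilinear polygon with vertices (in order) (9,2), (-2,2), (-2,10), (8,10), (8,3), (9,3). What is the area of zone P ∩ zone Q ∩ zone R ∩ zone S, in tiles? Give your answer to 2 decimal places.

The intersection is the polygon with vertices (8,5), (8,4), (4,4.889), (4,5).
By the shoelace formula its area is 2.22.

2.22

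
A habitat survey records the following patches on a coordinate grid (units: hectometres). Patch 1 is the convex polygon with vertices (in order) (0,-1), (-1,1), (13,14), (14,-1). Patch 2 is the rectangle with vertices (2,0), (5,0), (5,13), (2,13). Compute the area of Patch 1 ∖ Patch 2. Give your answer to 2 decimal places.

|Patch 1| = 125.5, |Patch 1∩Patch 2| = 15.5357.
|Patch 1 ∖ Patch 2| = |Patch 1| − |Patch 1∩Patch 2| = 125.5 − 15.5357 = 109.96.

109.96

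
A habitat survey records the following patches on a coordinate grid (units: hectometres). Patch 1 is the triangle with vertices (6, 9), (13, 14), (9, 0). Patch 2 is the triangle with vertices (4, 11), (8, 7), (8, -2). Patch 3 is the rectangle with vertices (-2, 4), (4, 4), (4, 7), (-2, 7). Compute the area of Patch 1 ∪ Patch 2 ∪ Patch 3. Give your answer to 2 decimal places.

71.00

By inclusion–exclusion:
Individual areas: |Patch 1| = 39, |Patch 2| = 18, |Patch 3| = 18.
|Patch 1∩Patch 2| = 4.
|Patch 1∩Patch 3| = 0.
|Patch 2∩Patch 3| = 0.
|Patch 1∩Patch 2∩Patch 3| = 0.
|Patch 1 ∪ Patch 2 ∪ Patch 3| = 75 − 4 + 0 = 71.00.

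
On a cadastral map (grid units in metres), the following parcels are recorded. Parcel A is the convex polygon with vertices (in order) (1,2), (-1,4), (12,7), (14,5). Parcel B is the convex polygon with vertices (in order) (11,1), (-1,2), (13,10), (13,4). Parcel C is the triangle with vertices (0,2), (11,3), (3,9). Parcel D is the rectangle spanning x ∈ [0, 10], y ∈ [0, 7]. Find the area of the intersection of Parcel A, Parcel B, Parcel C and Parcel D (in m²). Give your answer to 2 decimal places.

The intersection is the polygon with vertices (7.157,5.882), (9.667,4), (1.65,2.15), (0.917,2.083), (0.3,2.7), (0.324,2.757), (4.871,5.355).
By the shoelace formula its area is 16.07.

16.07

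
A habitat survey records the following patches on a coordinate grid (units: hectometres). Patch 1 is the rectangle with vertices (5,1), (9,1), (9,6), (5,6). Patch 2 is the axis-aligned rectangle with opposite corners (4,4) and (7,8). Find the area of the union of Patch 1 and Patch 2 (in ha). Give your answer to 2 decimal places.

By inclusion–exclusion:
Individual areas: |Patch 1| = 20, |Patch 2| = 12.
|Patch 1∩Patch 2|: x∈[5,7], y∈[4,6] → 2·2 = 4.
|Patch 1 ∪ Patch 2| = 32 − 4 = 28.00.

28.00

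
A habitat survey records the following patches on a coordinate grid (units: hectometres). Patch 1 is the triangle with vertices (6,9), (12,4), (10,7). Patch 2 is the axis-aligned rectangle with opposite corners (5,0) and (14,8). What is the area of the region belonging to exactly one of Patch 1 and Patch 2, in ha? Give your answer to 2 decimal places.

|Patch 1| = 4, |Patch 2| = 72, |Patch 1∩Patch 2| = 3.6.
|Patch 1 △ Patch 2| = |Patch 1| + |Patch 2| − 2·|Patch 1∩Patch 2| = 4 + 72 − 7.2 = 68.80.

68.80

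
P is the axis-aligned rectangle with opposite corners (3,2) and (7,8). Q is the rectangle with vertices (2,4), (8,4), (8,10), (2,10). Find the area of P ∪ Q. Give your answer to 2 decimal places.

44.00

By inclusion–exclusion:
Individual areas: |P| = 24, |Q| = 36.
|P∩Q|: x∈[3,7], y∈[4,8] → 4·4 = 16.
|P ∪ Q| = 60 − 16 = 44.00.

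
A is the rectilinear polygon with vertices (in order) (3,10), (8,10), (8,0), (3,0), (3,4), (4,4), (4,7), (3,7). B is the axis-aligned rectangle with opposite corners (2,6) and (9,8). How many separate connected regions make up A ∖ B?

A ∖ B splits into 2 disjoint pieces (area 10, area 28).

2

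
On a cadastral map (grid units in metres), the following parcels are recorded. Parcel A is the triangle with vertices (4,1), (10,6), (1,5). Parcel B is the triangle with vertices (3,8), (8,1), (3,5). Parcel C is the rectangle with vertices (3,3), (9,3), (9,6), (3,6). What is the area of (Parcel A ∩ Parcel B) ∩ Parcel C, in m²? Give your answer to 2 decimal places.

The region (Parcel A ∩ Parcel B) ∩ Parcel C is the polygon with vertices (3,5), (3,5.222), (4.838,5.426), (6.508,3.09), (6.4,3), (5.5,3).
By the shoelace formula its area is 3.87.

3.87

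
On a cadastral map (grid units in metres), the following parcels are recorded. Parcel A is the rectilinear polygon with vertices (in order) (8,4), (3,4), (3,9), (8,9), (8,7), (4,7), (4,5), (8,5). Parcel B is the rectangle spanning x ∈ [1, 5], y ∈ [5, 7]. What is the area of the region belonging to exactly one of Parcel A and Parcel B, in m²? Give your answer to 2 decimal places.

|Parcel A| = 17, |Parcel B| = 8, |Parcel A∩Parcel B| = 2.
|Parcel A △ Parcel B| = |Parcel A| + |Parcel B| − 2·|Parcel A∩Parcel B| = 17 + 8 − 4 = 21.00.

21.00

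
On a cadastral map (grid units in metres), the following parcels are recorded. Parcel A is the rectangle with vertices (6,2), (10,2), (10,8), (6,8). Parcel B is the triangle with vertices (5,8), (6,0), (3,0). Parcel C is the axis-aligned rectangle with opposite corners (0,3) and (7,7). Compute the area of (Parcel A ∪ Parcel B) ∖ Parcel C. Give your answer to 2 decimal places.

27.50

|Parcel A ∪ Parcel B| = 36.
|(Parcel A ∪ Parcel B) ∩ Parcel C| = 8.5.
|(Parcel A ∪ Parcel B) ∖ Parcel C| = 36 − 8.5 = 27.50.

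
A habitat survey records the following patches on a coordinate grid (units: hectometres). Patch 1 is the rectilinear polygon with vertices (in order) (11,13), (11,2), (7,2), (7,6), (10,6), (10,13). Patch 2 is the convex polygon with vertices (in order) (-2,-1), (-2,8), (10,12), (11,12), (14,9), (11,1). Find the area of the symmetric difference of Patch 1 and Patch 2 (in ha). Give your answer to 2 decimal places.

127.50

|Patch 1| = 23, |Patch 2| = 148.5, |Patch 1∩Patch 2| = 22.
|Patch 1 △ Patch 2| = |Patch 1| + |Patch 2| − 2·|Patch 1∩Patch 2| = 23 + 148.5 − 44 = 127.50.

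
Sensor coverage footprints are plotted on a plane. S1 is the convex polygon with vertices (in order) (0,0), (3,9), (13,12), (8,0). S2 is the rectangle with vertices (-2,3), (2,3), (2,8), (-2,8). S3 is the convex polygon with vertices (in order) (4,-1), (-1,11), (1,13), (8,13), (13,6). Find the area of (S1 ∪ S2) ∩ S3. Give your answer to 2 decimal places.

73.08

|S1 ∪ S2| = 107.
|(S1 ∪ S2) ∩ S3| = 73.08.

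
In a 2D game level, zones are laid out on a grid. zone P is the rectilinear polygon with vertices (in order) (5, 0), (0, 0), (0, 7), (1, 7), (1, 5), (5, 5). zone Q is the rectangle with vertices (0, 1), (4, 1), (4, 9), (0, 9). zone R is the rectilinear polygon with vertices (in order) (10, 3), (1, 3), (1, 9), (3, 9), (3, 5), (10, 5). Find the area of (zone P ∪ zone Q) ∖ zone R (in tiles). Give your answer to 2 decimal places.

25.00

|zone P ∪ zone Q| = 41.
|(zone P ∪ zone Q) ∩ zone R| = 16.
|(zone P ∪ zone Q) ∖ zone R| = 41 − 16 = 25.00.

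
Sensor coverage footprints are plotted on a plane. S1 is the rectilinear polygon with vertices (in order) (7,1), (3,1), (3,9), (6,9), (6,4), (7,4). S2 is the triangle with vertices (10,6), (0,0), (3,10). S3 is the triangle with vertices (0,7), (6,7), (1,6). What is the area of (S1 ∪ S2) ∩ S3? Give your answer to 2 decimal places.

1.62

The region (S1 ∪ S2) ∩ S3 is the polygon with vertices (2.1,7), (6,7), (1.851,6.17).
By the shoelace formula its area is 1.62.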